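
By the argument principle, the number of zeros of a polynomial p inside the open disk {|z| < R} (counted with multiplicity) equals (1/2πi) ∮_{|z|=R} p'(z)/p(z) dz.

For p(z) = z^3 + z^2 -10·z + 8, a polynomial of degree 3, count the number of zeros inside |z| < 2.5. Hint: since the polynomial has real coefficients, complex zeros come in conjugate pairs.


The zeros of p are: 1, -4, 2.
Their magnitudes are: 1, 4, 2.
Zeros with |z| < R = 2.5: 1, 2.
Count = 2.
By the argument principle, (1/2πi) ∮_{|z|=R} p'(z)/p(z) dz equals exactly this count.

Number of zeros inside |z| < 2.5: 2.


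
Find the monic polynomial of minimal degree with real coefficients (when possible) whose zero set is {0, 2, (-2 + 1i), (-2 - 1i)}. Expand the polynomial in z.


The polynomial is p(z) = ∏_{α ∈ S} (z − α), where S = {0, 2, (-2 + 1i), (-2 - 1i)}.
Expanding the product yields: p(z) = z^4 + 2·z^3 -3·z^2 -10·z.
Note conjugate pairs combine to real quadratics: (z − (-2+1i))(z − (-2−1i)) = z² + 4z + 5.
The resulting polynomial has degree 4 and real coefficients as required.

p(z) = z^4 + 2·z^3 -3·z^2 -10·z.


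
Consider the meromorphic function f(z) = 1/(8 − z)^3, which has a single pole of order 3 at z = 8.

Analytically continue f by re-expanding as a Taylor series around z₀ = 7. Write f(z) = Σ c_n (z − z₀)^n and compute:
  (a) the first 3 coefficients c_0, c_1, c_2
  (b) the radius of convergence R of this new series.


Let w = z − z₀, so z = z₀ + w.
Then 8 − z = 8 − (z₀ + w) = (8 − z₀) − w = 1 − w.
f(z) = 1/(1 − w)^3 = (1/(1)^3) · (1 − w/(1))^{−3}.
By the binomial series (1−u)^{−3} = Σ_{n≥0} C(n+2, 2) u^n for |u|<1, with u = w/(1):
  c_n = C(n+2, 2) / (1)^(n+3).
  c_0 = 1/(1)^3 = 1.
  c_1 = 3/(1)^4 = 3.
  c_2 = 6/(1)^5 = 6.
The series is valid for |w/d| < 1, i.e. |z − z₀| < |d|.
Radius of convergence: R = |8 − z₀| = |1| = 1 (distance from z₀ to the singularity z = 8).

c_0 = 1, c_1 = 3, c_2 = 6; R = 1.


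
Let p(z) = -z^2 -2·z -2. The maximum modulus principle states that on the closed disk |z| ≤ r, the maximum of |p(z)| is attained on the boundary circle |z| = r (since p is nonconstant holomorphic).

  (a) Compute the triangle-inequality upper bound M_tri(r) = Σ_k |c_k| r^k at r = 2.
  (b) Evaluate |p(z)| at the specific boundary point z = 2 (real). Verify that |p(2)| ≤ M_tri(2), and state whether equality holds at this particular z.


Coefficients: c_0 = -2, c_1 = -2, c_2 = -1. Radius r = 2.
Part (a). Triangle bound: M_tri(r) = Σ_k |c_k| r^k
  = |-2|·2^0 + |-2|·2^1 + |-1|·2^2
  = 2 + 4 + 4 = 10.
This bounds M(r) := max_{|z|=r} |p(z)| from above; equality holds iff all terms c_k z^k can be made to align in phase at a single z on |z|=r.
Part (b). At z = 2 (real, on the circle |z| = r):
  p(2) = (-2)·2^0 + (-2)·2^1 + (-1)·2^2 = -10.
  |p(2)| = 10.
Since all nonzero coefficients share the same sign, |p(2)| = 10 = M_tri(2); the triangle bound is attained at z = 2, so in fact M(r) = 10.

M_tri(2) = 10; |p(2)| = 10; equality at z=2: yes.


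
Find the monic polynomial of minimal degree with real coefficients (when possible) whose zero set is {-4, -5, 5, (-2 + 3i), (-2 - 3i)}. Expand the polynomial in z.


The polynomial is p(z) = ∏_{α ∈ S} (z − α), where S = {-4, -5, 5, (-2 + 3i), (-2 - 3i)}.
Expanding the product yields: p(z) = z^5 + 8·z^4 + 4·z^3 -148·z^2 -725·z -1300.
Note conjugate pairs combine to real quadratics: (z − (-2+3i))(z − (-2−3i)) = z² + 4z + 13.
The resulting polynomial has degree 5 and real coefficients as required.

p(z) = z^5 + 8·z^4 + 4·z^3 -148·z^2 -725·z -1300.


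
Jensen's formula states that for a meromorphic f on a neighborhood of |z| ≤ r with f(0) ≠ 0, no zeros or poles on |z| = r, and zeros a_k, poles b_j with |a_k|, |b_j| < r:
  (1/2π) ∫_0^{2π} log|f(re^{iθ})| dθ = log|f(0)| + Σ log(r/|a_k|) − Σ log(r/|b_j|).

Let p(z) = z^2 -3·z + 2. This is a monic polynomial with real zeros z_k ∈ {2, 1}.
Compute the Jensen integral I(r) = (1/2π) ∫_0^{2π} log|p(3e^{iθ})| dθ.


Zeros: 1, 2; r = 3.
Inside |z| < r: 1, 2. Outside (|z| ≥ r): ∅.
p(0) = 2, so log|p(0)| = log(2) = 0.6931.
Apply Jensen: I(r) = log|p(0)| + Σ_k log(r/|z_k|), summed over zeros inside |z| < r.
  log(r/|z_k|) for z_k = 2: log(3/2) = 0.4055
  log(r/|z_k|) for z_k = 1: log(3/1) = 1.0986
Sum over inside zeros: 1.5041.
I(r) = log|p(0)| + (inside sum) = 0.6931 + 1.5041 = 2.1972.
Closed form (all zeros inside, monic): I(r) = n·log(r) = 2·log(3) = 2.1972. ✓

I(r) ≈ 2.1972.


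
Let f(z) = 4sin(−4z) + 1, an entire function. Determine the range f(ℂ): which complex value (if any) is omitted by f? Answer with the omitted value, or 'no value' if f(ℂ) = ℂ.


Little Picard bounds the complement of f(ℂ) to at most one point.
sin is entire and surjective onto ℂ: for every w ∈ ℂ, sin(ζ) = w has a solution ζ ∈ ℂ (e.g., via the complex inverse arcsin). With ζ = −4z this gives z = ζ/(-4). Then 4·sin(−4z) takes every value in 4·ℂ = ℂ, and adding 1 is a bijection of ℂ. So f is surjective and omits no value. (Note: only on the real line is sin bounded by [−1, 1].)

Omitted value: no value.


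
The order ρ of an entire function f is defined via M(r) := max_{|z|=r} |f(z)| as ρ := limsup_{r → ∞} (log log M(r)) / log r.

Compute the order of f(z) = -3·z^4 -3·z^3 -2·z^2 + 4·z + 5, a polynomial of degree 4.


|f(z)| ≤ Σ|c_k|·r^k = O(r^4) as r → ∞. Polynomial growth is O(e^{r^ε}) for every ε > 0 (since r^4/e^{r^ε} → 0), so ρ ≤ ε for all ε > 0, i.e. ρ = 0. Every nonconstant polynomial has order 0.
Therefore ρ = 0.

Order ρ = 0.


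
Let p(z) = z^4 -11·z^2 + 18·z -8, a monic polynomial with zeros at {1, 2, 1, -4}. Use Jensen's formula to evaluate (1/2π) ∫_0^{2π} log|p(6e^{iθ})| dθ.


Zeros: -4, 1, 1, 2; r = 6.
Inside |z| < r: -4, 1, 1, 2. Outside (|z| ≥ r): ∅.
p(0) = -8, so log|p(0)| = log(8) = 2.0794.
Apply Jensen: I(r) = log|p(0)| + Σ_k log(r/|z_k|), summed over zeros inside |z| < r.
  log(r/|z_k|) for z_k = 1: log(6/1) = 1.7918
  log(r/|z_k|) for z_k = 2: log(6/2) = 1.0986
  log(r/|z_k|) for z_k = 1: log(6/1) = 1.7918
  log(r/|z_k|) for z_k = -4: log(6/4) = 0.4055
Sum over inside zeros: 5.0876.
I(r) = log|p(0)| + (inside sum) = 2.0794 + 5.0876 = 7.1670.
Closed form (all zeros inside, monic): I(r) = n·log(r) = 4·log(6) = 7.1670. ✓

I(r) ≈ 7.1670.


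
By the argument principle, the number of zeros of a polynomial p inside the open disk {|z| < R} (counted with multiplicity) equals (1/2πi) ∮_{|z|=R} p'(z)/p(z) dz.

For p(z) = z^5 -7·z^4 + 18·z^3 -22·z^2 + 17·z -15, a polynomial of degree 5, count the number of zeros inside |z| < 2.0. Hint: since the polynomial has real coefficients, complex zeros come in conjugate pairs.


The zeros of p are: (2 + 1i), (2 - 1i), 3, (0 + 1i), (0 - 1i).
Their magnitudes are: 2.236, 2.236, 3, 1, 1.
Zeros with |z| < R = 2.0: (0 + 1i), (0 - 1i).
Count = 2.
By the argument principle, (1/2πi) ∮_{|z|=R} p'(z)/p(z) dz equals exactly this count.

Number of zeros inside |z| < 2.0: 2.


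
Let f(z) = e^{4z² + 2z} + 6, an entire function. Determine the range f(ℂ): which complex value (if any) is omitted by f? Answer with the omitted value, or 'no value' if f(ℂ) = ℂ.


Little Picard bounds the complement of f(ℂ) to at most one point.
The exponent g(z) = 4z² + 2z is a nonconstant polynomial, hence surjective onto ℂ. So e^{g(z)} takes every value in {e^w : w ∈ ℂ} = ℂ ∖ {0}. Adding 6 shifts the range to ℂ ∖ {6}. f omits exactly 6.

Omitted value: 6.


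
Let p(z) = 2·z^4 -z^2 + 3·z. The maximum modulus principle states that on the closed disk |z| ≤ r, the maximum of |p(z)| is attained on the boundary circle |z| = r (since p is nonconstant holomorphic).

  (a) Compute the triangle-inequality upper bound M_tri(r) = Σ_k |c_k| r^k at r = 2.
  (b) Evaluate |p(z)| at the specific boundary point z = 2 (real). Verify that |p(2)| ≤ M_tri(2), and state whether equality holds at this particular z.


Coefficients: c_0 = 0, c_1 = 3, c_2 = -1, c_3 = 0, c_4 = 2. Radius r = 2.
Part (a). Triangle bound: M_tri(r) = Σ_k |c_k| r^k
  = |0|·2^0 + |3|·2^1 + |-1|·2^2 + |0|·2^3 + |2|·2^4
  = 0 + 6 + 4 + 0 + 32 = 42.
This bounds M(r) := max_{|z|=r} |p(z)| from above; equality holds iff all terms c_k z^k can be made to align in phase at a single z on |z|=r.
Part (b). At z = 2 (real, on the circle |z| = r):
  p(2) = (0)·2^0 + (3)·2^1 + (-1)·2^2 + (0)·2^3 + (2)·2^4 = 34.
  |p(2)| = 34.
Check: |p(2)| = 34 ≤ 42 = M_tri(2). ✓ Equality does not hold at z = 2 (the coefficients have mixed signs, so the terms do not all align in phase there).

M_tri(2) = 42; |p(2)| = 34; equality at z=2: no.


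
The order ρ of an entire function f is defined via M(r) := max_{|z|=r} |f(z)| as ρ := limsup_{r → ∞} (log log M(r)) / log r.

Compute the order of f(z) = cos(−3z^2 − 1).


Write cos(w) = (e^{iw} ± e^{−iw})/(2 or 2i), so |cos(w)| ≤ e^{|w|}. With w = −3z^2 − 1, |w| ≤ 3r^2 + 1 on |z|=r, giving M(r) ≤ e^{3r^2 + 1} and ρ ≤ 2. For the lower bound, choose z on |z|=r with -3z^2 purely imaginary of modulus 3r^2; then |cos(−3z^2 − 1)| grows like e^{3r^2}/2, so ρ ≥ 2. Hence ρ = 2.
Therefore ρ = 2.

Order ρ = 2.


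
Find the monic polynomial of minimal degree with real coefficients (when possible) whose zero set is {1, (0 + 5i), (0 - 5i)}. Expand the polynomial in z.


The polynomial is p(z) = ∏_{α ∈ S} (z − α), where S = {1, (0 + 5i), (0 - 5i)}.
Expanding the product yields: p(z) = z^3 -z^2 + 25·z -25.
Note conjugate pairs combine to real quadratics: (z − (0+5i))(z − (0−5i)) = z² + 25.
The resulting polynomial has degree 3 and real coefficients as required.

p(z) = z^3 -z^2 + 25·z -25.


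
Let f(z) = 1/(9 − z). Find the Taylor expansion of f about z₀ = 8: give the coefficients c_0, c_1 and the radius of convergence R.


Let w = z − z₀, so z = z₀ + w.
Then 9 − z = 9 − (z₀ + w) = (9 − z₀) − w = 1 − w.
f(z) = 1/(1 − w) = (1/(1)) · 1/(1 − w/(1)) = Σ_{n≥0} w^n / (1)^(n+1).
So c_n = 1/(1)^(n+1):
  c_0 = 1/(1)^1 = 1.
  c_1 = 1/(1)^2 = 1.
The series is valid for |w/d| < 1, i.e. |z − z₀| < |d|.
Radius of convergence: R = |9 − z₀| = |1| = 1 (distance from z₀ to the singularity z = 9).

c_0 = 1, c_1 = 1; R = 1.


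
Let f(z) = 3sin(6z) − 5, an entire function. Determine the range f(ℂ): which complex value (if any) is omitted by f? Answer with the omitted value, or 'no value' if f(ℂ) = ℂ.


Little Picard bounds the complement of f(ℂ) to at most one point.
sin is entire and surjective onto ℂ: for every w ∈ ℂ, sin(ζ) = w has a solution ζ ∈ ℂ (e.g., via the complex inverse arcsin). With ζ = 6z this gives z = ζ/(6). Then 3·sin(6z) takes every value in 3·ℂ = ℂ, and adding -5 is a bijection of ℂ. So f is surjective and omits no value. (Note: only on the real line is sin bounded by [−1, 1].)

Omitted value: no value.


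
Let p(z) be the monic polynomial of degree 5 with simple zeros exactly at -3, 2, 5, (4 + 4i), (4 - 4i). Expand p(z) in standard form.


The polynomial is p(z) = ∏_{α ∈ S} (z − α), where S = {-3, 2, 5, (4 + 4i), (4 - 4i)}.
Expanding the product yields: p(z) = z^5 -12·z^4 + 53·z^3 -10·z^2 -592·z + 960.
Note conjugate pairs combine to real quadratics: (z − (4+4i))(z − (4−4i)) = z² − 8z + 32.
The resulting polynomial has degree 5 and real coefficients as required.

p(z) = z^5 -12·z^4 + 53·z^3 -10·z^2 -592·z + 960.


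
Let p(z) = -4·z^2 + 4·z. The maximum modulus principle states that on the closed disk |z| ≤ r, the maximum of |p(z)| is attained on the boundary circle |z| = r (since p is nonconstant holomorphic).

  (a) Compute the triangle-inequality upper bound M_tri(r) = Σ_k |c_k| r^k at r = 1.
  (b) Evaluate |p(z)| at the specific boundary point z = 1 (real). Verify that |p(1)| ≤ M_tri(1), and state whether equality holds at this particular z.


Coefficients: c_0 = 0, c_1 = 4, c_2 = -4. Radius r = 1.
Part (a). Triangle bound: M_tri(r) = Σ_k |c_k| r^k
  = |0|·1^0 + |4|·1^1 + |-4|·1^2
  = 0 + 4 + 4 = 8.
This bounds M(r) := max_{|z|=r} |p(z)| from above; equality holds iff all terms c_k z^k can be made to align in phase at a single z on |z|=r.
Part (b). At z = 1 (real, on the circle |z| = r):
  p(1) = (0)·1^0 + (4)·1^1 + (-4)·1^2 = 0.
  |p(1)| = 0.
Check: |p(1)| = 0 ≤ 8 = M_tri(1). ✓ Equality does not hold at z = 1 (the coefficients have mixed signs, so the terms do not all align in phase there).

M_tri(1) = 8; |p(1)| = 0; equality at z=1: no.


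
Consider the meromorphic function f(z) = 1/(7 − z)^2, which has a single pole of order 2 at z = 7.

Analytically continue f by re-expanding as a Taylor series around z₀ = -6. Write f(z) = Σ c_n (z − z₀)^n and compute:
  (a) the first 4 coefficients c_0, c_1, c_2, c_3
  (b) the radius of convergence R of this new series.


Let w = z − z₀, so z = z₀ + w.
Then 7 − z = 7 − (z₀ + w) = (7 − z₀) − w = 13 − w.
f(z) = 1/(13 − w)^2 = (1/(13)^2) · (1 − w/(13))^{−2}.
By the binomial series (1−u)^{−2} = Σ_{n≥0} C(n+1, 1) u^n for |u|<1, with u = w/(13):
  c_n = C(n+1, 1) / (13)^(n+2).
  c_0 = 1/(13)^2 = 1/169.
  c_1 = 2/(13)^3 = 2/2197.
  c_2 = 3/(13)^4 = 3/28561.
  c_3 = 4/(13)^5 = 4/371293.
The series is valid for |w/d| < 1, i.e. |z − z₀| < |d|.
Radius of convergence: R = |7 − z₀| = |13| = 13 (distance from z₀ to the singularity z = 7).

c_0 = 1/169, c_1 = 2/2197, c_2 = 3/28561, c_3 = 4/371293; R = 13.


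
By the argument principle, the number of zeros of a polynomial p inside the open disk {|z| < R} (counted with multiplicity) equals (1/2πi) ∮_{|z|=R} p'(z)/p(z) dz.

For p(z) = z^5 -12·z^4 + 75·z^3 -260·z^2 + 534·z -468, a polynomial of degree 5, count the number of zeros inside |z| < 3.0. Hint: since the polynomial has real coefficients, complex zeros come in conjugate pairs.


The zeros of p are: (2 + 3i), (2 - 3i), 2, (3 + 3i), (3 - 3i).
Their magnitudes are: 3.606, 3.606, 2, 4.243, 4.243.
Zeros with |z| < R = 3.0: 2.
Count = 1.
By the argument principle, (1/2πi) ∮_{|z|=R} p'(z)/p(z) dz equals exactly this count.

Number of zeros inside |z| < 3.0: 1.


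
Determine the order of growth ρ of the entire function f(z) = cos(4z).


cos(w) is a linear combination of e^{iw} and e^{−iw} (or e^w, e^{−w} in the hyperbolic case), so |cos(w)| ≤ e^{|w|}. With w = 4z, |w| ≤ 4|z| + 0 = 4r + 0 on |z| = r, giving M(r) ≤ e^{4r + 0}, so ρ ≤ 1. On a suitable ray (z = it for sin/cos; z = t for sinh/cosh, t real → ∞), |cos(4z)| grows like e^{4|t|}/2, so ρ ≥ 1. Hence ρ = 1.
Therefore ρ = 1.

Order ρ = 1.


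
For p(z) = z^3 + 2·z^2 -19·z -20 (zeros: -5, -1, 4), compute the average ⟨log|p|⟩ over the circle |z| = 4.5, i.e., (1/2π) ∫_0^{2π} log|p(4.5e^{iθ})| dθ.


Zeros: -5, -1, 4; r = 4.5.
Inside |z| < r: -1, 4. Outside (|z| ≥ r): -5.
p(0) = -20, so log|p(0)| = log(20) = 2.9957.
Apply Jensen: I(r) = log|p(0)| + Σ_k log(r/|z_k|), summed over zeros inside |z| < r.
  log(r/|z_k|) for z_k = -1: log(4.5/1) = 1.5041
  log(r/|z_k|) for z_k = 4: log(4.5/4) = 0.1178
  Outside zeros (-5) contribute nothing to the Jensen sum.
Sum over inside zeros: 1.6219.
I(r) = log|p(0)| + (inside sum) = 2.9957 + 1.6219 = 4.6176.
Note: since some zeros are outside |z| ≤ r, the simplified n·log(r) form does NOT apply — only the inside zeros contribute.

I(r) ≈ 4.6176.


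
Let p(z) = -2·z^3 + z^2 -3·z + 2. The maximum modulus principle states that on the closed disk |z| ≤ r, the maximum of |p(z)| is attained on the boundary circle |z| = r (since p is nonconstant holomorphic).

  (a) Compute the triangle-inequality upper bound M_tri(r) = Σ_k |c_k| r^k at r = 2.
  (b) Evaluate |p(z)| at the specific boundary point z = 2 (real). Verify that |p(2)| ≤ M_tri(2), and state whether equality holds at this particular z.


Coefficients: c_0 = 2, c_1 = -3, c_2 = 1, c_3 = -2. Radius r = 2.
Part (a). Triangle bound: M_tri(r) = Σ_k |c_k| r^k
  = |2|·2^0 + |-3|·2^1 + |1|·2^2 + |-2|·2^3
  = 2 + 6 + 4 + 16 = 28.
This bounds M(r) := max_{|z|=r} |p(z)| from above; equality holds iff all terms c_k z^k can be made to align in phase at a single z on |z|=r.
Part (b). At z = 2 (real, on the circle |z| = r):
  p(2) = (2)·2^0 + (-3)·2^1 + (1)·2^2 + (-2)·2^3 = -16.
  |p(2)| = 16.
Check: |p(2)| = 16 ≤ 28 = M_tri(2). ✓ Equality does not hold at z = 2 (the coefficients have mixed signs, so the terms do not all align in phase there).

M_tri(2) = 28; |p(2)| = 16; equality at z=2: no.


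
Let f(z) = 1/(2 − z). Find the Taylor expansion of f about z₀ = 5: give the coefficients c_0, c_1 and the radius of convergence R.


Let w = z − z₀, so z = z₀ + w.
Then 2 − z = 2 − (z₀ + w) = (2 − z₀) − w = -3 − w.
f(z) = 1/(-3 − w) = (1/(-3)) · 1/(1 − w/(-3)) = Σ_{n≥0} w^n / (-3)^(n+1).
So c_n = 1/(-3)^(n+1):
  c_0 = 1/(-3)^1 = -1/3.
  c_1 = 1/(-3)^2 = 1/9.
The series is valid for |w/d| < 1, i.e. |z − z₀| < |d|.
Radius of convergence: R = |2 − z₀| = |-3| = 3 (distance from z₀ to the singularity z = 2).

c_0 = -1/3, c_1 = 1/9; R = 3.


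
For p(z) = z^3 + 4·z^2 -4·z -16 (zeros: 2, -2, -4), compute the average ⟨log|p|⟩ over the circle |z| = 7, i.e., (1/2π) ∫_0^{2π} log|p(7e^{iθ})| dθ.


Zeros: -4, -2, 2; r = 7.
Inside |z| < r: -4, -2, 2. Outside (|z| ≥ r): ∅.
p(0) = -16, so log|p(0)| = log(16) = 2.7726.
Apply Jensen: I(r) = log|p(0)| + Σ_k log(r/|z_k|), summed over zeros inside |z| < r.
  log(r/|z_k|) for z_k = 2: log(7/2) = 1.2528
  log(r/|z_k|) for z_k = -2: log(7/2) = 1.2528
  log(r/|z_k|) for z_k = -4: log(7/4) = 0.5596
Sum over inside zeros: 3.0651.
I(r) = log|p(0)| + (inside sum) = 2.7726 + 3.0651 = 5.8377.
Closed form (all zeros inside, monic): I(r) = n·log(r) = 3·log(7) = 5.8377. ✓

I(r) ≈ 5.8377.


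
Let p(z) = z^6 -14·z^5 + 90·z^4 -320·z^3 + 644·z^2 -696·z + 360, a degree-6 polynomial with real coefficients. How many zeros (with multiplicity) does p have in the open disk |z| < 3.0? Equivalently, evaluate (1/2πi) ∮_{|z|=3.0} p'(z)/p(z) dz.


The zeros of p are: (1 + 1i), (1 - 1i), (3 + 3i), (3 - 3i), (3 + 1i), (3 - 1i).
Their magnitudes are: 1.414, 1.414, 4.243, 4.243, 3.162, 3.162.
Zeros with |z| < R = 3.0: (1 + 1i), (1 - 1i).
Count = 2.
By the argument principle, (1/2πi) ∮_{|z|=R} p'(z)/p(z) dz equals exactly this count.

Number of zeros inside |z| < 3.0: 2.


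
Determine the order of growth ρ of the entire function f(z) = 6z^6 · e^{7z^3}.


M(r) = max_{|z|=r} |6|·|z|^6·|e^{7z^3}| = 6·r^6 · e^{7r^3} (the factors attain their maxima compatibly on |z|=r). Then log M(r) = log 6 + 6·log r + 7r^3, dominated by the last term, so log log M(r) ~ 3·log r. The polynomial factor 6z^6 contributes only a log r term and does not affect the order. ρ = 3.
Therefore ρ = 3.

Order ρ = 3.


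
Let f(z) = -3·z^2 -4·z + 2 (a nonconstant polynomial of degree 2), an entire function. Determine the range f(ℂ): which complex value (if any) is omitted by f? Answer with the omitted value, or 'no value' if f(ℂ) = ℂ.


Little Picard bounds the complement of f(ℂ) to at most one point.
For every w ∈ ℂ, the equation p(z) − w = 0 is a nonconstant polynomial in z and hence has at least one root by the fundamental theorem of algebra. So p is surjective onto ℂ, omitting no value.

Omitted value: no value.


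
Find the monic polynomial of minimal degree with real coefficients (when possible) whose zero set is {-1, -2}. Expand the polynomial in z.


The polynomial is p(z) = ∏_{α ∈ S} (z − α), where S = {-1, -2}.
Expanding the product yields: p(z) = z^2 + 3·z + 2.
The resulting polynomial has degree 2 and real coefficients as required.

p(z) = z^2 + 3·z + 2.


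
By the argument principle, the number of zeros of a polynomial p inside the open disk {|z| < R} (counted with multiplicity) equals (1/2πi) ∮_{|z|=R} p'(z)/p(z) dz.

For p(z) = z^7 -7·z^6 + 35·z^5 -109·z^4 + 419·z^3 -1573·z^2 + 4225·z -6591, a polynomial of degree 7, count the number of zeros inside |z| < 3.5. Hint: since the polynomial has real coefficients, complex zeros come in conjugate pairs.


The zeros of p are: 3, (2 + 3i), (2 - 3i), (-2 + 3i), (-2 - 3i), (2 + 3i), (2 - 3i).
Their magnitudes are: 3, 3.606, 3.606, 3.606, 3.606, 3.606, 3.606.
Zeros with |z| < R = 3.5: 3.
Count = 1.
By the argument principle, (1/2πi) ∮_{|z|=R} p'(z)/p(z) dz equals exactly this count.

Number of zeros inside |z| < 3.5: 1.


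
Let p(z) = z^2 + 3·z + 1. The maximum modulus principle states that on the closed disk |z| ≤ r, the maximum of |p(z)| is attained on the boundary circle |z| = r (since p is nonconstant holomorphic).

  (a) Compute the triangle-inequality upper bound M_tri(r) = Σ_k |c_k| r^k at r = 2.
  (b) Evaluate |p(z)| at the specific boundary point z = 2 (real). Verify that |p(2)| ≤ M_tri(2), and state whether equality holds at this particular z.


Coefficients: c_0 = 1, c_1 = 3, c_2 = 1. Radius r = 2.
Part (a). Triangle bound: M_tri(r) = Σ_k |c_k| r^k
  = |1|·2^0 + |3|·2^1 + |1|·2^2
  = 1 + 6 + 4 = 11.
This bounds M(r) := max_{|z|=r} |p(z)| from above; equality holds iff all terms c_k z^k can be made to align in phase at a single z on |z|=r.
Part (b). At z = 2 (real, on the circle |z| = r):
  p(2) = (1)·2^0 + (3)·2^1 + (1)·2^2 = 11.
  |p(2)| = 11.
Since all nonzero coefficients share the same sign, |p(2)| = 11 = M_tri(2); the triangle bound is attained at z = 2, so in fact M(r) = 11.

M_tri(2) = 11; |p(2)| = 11; equality at z=2: yes.


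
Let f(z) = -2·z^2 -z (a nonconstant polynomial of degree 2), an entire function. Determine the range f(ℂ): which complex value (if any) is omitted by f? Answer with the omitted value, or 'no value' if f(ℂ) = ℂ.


Little Picard bounds the complement of f(ℂ) to at most one point.
For every w ∈ ℂ, the equation p(z) − w = 0 is a nonconstant polynomial in z and hence has at least one root by the fundamental theorem of algebra. So p is surjective onto ℂ, omitting no value.

Omitted value: no value.


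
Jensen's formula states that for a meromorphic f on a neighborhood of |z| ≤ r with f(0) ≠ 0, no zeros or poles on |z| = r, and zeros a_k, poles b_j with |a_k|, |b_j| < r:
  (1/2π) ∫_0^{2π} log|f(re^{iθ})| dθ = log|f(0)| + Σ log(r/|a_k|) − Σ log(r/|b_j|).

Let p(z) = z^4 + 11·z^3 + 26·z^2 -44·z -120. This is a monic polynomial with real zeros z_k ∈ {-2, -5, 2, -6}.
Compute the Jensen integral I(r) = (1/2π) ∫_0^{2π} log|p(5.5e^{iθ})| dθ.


Zeros: -6, -5, -2, 2; r = 5.5.
Inside |z| < r: -5, -2, 2. Outside (|z| ≥ r): -6.
p(0) = -120, so log|p(0)| = log(120) = 4.7875.
Apply Jensen: I(r) = log|p(0)| + Σ_k log(r/|z_k|), summed over zeros inside |z| < r.
  log(r/|z_k|) for z_k = -2: log(5.5/2) = 1.0116
  log(r/|z_k|) for z_k = -5: log(5.5/5) = 0.0953
  log(r/|z_k|) for z_k = 2: log(5.5/2) = 1.0116
  Outside zeros (-6) contribute nothing to the Jensen sum.
Sum over inside zeros: 2.1185.
I(r) = log|p(0)| + (inside sum) = 4.7875 + 2.1185 = 6.9060.
Note: since some zeros are outside |z| ≤ r, the simplified n·log(r) form does NOT apply — only the inside zeros contribute.

I(r) ≈ 6.9060.


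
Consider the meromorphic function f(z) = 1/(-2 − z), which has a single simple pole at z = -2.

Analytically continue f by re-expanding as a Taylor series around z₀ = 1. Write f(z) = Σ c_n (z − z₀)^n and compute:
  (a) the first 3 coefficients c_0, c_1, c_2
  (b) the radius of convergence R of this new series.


Let w = z − z₀, so z = z₀ + w.
Then -2 − z = -2 − (z₀ + w) = (-2 − z₀) − w = -3 − w.
f(z) = 1/(-3 − w) = (1/(-3)) · 1/(1 − w/(-3)) = Σ_{n≥0} w^n / (-3)^(n+1).
So c_n = 1/(-3)^(n+1):
  c_0 = 1/(-3)^1 = -1/3.
  c_1 = 1/(-3)^2 = 1/9.
  c_2 = 1/(-3)^3 = -1/27.
The series is valid for |w/d| < 1, i.e. |z − z₀| < |d|.
Radius of convergence: R = |-2 − z₀| = |-3| = 3 (distance from z₀ to the singularity z = -2).

c_0 = -1/3, c_1 = 1/9, c_2 = -1/27; R = 3.


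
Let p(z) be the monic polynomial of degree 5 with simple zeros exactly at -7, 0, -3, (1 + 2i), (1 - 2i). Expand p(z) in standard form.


The polynomial is p(z) = ∏_{α ∈ S} (z − α), where S = {-7, 0, -3, (1 + 2i), (1 - 2i)}.
Expanding the product yields: p(z) = z^5 + 8·z^4 + 6·z^3 + 8·z^2 + 105·z.
Note conjugate pairs combine to real quadratics: (z − (1+2i))(z − (1−2i)) = z² − 2z + 5.
The resulting polynomial has degree 5 and real coefficients as required.

p(z) = z^5 + 8·z^4 + 6·z^3 + 8·z^2 + 105·z.


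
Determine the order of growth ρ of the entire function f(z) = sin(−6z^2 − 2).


Write sin(w) = (e^{iw} ± e^{−iw})/(2 or 2i), so |sin(w)| ≤ e^{|w|}. With w = −6z^2 − 2, |w| ≤ 6r^2 + 2 on |z|=r, giving M(r) ≤ e^{6r^2 + 2} and ρ ≤ 2. For the lower bound, choose z on |z|=r with -6z^2 purely imaginary of modulus 6r^2; then |sin(−6z^2 − 2)| grows like e^{6r^2}/2, so ρ ≥ 2. Hence ρ = 2.
Therefore ρ = 2.

Order ρ = 2.


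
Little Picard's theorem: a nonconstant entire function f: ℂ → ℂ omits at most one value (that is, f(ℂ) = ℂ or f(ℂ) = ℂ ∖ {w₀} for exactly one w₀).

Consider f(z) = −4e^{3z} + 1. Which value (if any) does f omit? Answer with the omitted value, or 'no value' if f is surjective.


Little Picard bounds the complement of f(ℂ) to at most one point.
e^{3z} is never zero on ℂ, so -4·e^{3z} takes every value in ℂ ∖ {0}. Adding 1 shifts the range to ℂ ∖ {1}. Thus f omits exactly the value 1.

Omitted value: 1.


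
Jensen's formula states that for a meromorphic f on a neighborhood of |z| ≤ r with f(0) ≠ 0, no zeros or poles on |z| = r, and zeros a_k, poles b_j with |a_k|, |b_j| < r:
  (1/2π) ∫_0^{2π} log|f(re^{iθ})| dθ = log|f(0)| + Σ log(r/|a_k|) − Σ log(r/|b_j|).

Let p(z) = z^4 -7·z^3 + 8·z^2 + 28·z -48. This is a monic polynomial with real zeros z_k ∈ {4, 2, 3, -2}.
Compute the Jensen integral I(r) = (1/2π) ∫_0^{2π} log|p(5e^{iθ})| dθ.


Zeros: -2, 2, 3, 4; r = 5.
Inside |z| < r: -2, 2, 3, 4. Outside (|z| ≥ r): ∅.
p(0) = -48, so log|p(0)| = log(48) = 3.8712.
Apply Jensen: I(r) = log|p(0)| + Σ_k log(r/|z_k|), summed over zeros inside |z| < r.
  log(r/|z_k|) for z_k = 4: log(5/4) = 0.2231
  log(r/|z_k|) for z_k = 2: log(5/2) = 0.9163
  log(r/|z_k|) for z_k = 3: log(5/3) = 0.5108
  log(r/|z_k|) for z_k = -2: log(5/2) = 0.9163
Sum over inside zeros: 2.5666.
I(r) = log|p(0)| + (inside sum) = 3.8712 + 2.5666 = 6.4378.
Closed form (all zeros inside, monic): I(r) = n·log(r) = 4·log(5) = 6.4378. ✓

I(r) ≈ 6.4378.


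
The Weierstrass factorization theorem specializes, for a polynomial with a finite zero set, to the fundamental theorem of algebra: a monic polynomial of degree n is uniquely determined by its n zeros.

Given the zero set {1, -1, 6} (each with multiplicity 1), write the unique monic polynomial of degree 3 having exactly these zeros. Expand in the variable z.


The polynomial is p(z) = ∏_{α ∈ S} (z − α), where S = {1, -1, 6}.
Expanding the product yields: p(z) = z^3 -6·z^2 -z + 6.
The resulting polynomial has degree 3 and real coefficients as required.

p(z) = z^3 -6·z^2 -z + 6.


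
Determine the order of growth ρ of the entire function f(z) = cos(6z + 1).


cos(w) is a linear combination of e^{iw} and e^{−iw} (or e^w, e^{−w} in the hyperbolic case), so |cos(w)| ≤ e^{|w|}. With w = 6z + 1, |w| ≤ 6|z| + 1 = 6r + 1 on |z| = r, giving M(r) ≤ e^{6r + 1}, so ρ ≤ 1. On a suitable ray (z = it for sin/cos; z = t for sinh/cosh, t real → ∞), |cos(6z + 1)| grows like e^{6|t|}/2, so ρ ≥ 1. Hence ρ = 1.
Therefore ρ = 1.

Order ρ = 1.


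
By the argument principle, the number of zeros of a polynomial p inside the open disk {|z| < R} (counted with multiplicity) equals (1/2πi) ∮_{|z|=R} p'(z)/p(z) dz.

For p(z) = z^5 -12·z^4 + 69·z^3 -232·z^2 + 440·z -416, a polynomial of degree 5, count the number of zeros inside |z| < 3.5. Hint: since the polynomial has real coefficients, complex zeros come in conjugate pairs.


The zeros of p are: (2 + 2i), (2 - 2i), (2 + 3i), (2 - 3i), 4.
Their magnitudes are: 2.828, 2.828, 3.606, 3.606, 4.
Zeros with |z| < R = 3.5: (2 + 2i), (2 - 2i).
Count = 2.
By the argument principle, (1/2πi) ∮_{|z|=R} p'(z)/p(z) dz equals exactly this count.

Number of zeros inside |z| < 3.5: 2.


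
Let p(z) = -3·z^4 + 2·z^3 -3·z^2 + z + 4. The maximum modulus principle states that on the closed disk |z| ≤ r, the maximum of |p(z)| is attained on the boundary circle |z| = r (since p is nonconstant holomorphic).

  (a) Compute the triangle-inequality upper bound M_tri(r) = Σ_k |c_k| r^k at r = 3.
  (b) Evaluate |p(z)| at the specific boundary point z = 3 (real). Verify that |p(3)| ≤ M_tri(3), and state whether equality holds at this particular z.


Coefficients: c_0 = 4, c_1 = 1, c_2 = -3, c_3 = 2, c_4 = -3. Radius r = 3.
Part (a). Triangle bound: M_tri(r) = Σ_k |c_k| r^k
  = |4|·3^0 + |1|·3^1 + |-3|·3^2 + |2|·3^3 + |-3|·3^4
  = 4 + 3 + 27 + 54 + 243 = 331.
This bounds M(r) := max_{|z|=r} |p(z)| from above; equality holds iff all terms c_k z^k can be made to align in phase at a single z on |z|=r.
Part (b). At z = 3 (real, on the circle |z| = r):
  p(3) = (4)·3^0 + (1)·3^1 + (-3)·3^2 + (2)·3^3 + (-3)·3^4 = -209.
  |p(3)| = 209.
Check: |p(3)| = 209 ≤ 331 = M_tri(3). ✓ Equality does not hold at z = 3 (the coefficients have mixed signs, so the terms do not all align in phase there).

M_tri(3) = 331; |p(3)| = 209; equality at z=3: no.


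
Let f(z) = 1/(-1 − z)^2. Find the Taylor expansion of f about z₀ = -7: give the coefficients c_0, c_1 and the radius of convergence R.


Let w = z − z₀, so z = z₀ + w.
Then -1 − z = -1 − (z₀ + w) = (-1 − z₀) − w = 6 − w.
f(z) = 1/(6 − w)^2 = (1/(6)^2) · (1 − w/(6))^{−2}.
By the binomial series (1−u)^{−2} = Σ_{n≥0} C(n+1, 1) u^n for |u|<1, with u = w/(6):
  c_n = C(n+1, 1) / (6)^(n+2).
  c_0 = 1/(6)^2 = 1/36.
  c_1 = 2/(6)^3 = 1/108.
The series is valid for |w/d| < 1, i.e. |z − z₀| < |d|.
Radius of convergence: R = |-1 − z₀| = |6| = 6 (distance from z₀ to the singularity z = -1).

c_0 = 1/36, c_1 = 1/108; R = 6.


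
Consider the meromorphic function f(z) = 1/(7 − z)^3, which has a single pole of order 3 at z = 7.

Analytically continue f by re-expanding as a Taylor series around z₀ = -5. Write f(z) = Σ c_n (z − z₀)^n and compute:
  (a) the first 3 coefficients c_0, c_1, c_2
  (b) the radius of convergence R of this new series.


Let w = z − z₀, so z = z₀ + w.
Then 7 − z = 7 − (z₀ + w) = (7 − z₀) − w = 12 − w.
f(z) = 1/(12 − w)^3 = (1/(12)^3) · (1 − w/(12))^{−3}.
By the binomial series (1−u)^{−3} = Σ_{n≥0} C(n+2, 2) u^n for |u|<1, with u = w/(12):
  c_n = C(n+2, 2) / (12)^(n+3).
  c_0 = 1/(12)^3 = 1/1728.
  c_1 = 3/(12)^4 = 1/6912.
  c_2 = 6/(12)^5 = 1/41472.
The series is valid for |w/d| < 1, i.e. |z − z₀| < |d|.
Radius of convergence: R = |7 − z₀| = |12| = 12 (distance from z₀ to the singularity z = 7).

c_0 = 1/1728, c_1 = 1/6912, c_2 = 1/41472; R = 12.


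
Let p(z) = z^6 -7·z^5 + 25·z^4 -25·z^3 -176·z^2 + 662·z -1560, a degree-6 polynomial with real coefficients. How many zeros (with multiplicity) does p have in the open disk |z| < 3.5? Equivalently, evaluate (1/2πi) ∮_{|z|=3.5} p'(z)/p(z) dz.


The zeros of p are: -3, 4, (1 + 3i), (1 - 3i), (2 + 3i), (2 - 3i).
Their magnitudes are: 3, 4, 3.162, 3.162, 3.606, 3.606.
Zeros with |z| < R = 3.5: -3, (1 + 3i), (1 - 3i).
Count = 3.
By the argument principle, (1/2πi) ∮_{|z|=R} p'(z)/p(z) dz equals exactly this count.

Number of zeros inside |z| < 3.5: 3.


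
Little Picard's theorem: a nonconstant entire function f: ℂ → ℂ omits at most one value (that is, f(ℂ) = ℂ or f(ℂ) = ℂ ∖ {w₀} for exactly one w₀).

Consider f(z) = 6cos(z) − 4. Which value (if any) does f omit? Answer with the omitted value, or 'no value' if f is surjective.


Little Picard bounds the complement of f(ℂ) to at most one point.
cos is entire and surjective onto ℂ: for every w ∈ ℂ, cos(ζ) = w has a solution ζ ∈ ℂ (e.g., via the complex inverse arccos). With ζ = z this gives z = ζ/(1). Then 6·cos(z) takes every value in 6·ℂ = ℂ, and adding -4 is a bijection of ℂ. So f is surjective and omits no value. (Note: only on the real line is cos bounded by [−1, 1].)

Omitted value: no value.


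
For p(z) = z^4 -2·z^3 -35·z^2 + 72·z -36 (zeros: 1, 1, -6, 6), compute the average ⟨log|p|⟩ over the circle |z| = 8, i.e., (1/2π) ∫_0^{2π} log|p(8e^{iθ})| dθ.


Zeros: -6, 1, 1, 6; r = 8.
Inside |z| < r: -6, 1, 1, 6. Outside (|z| ≥ r): ∅.
p(0) = -36, so log|p(0)| = log(36) = 3.5835.
Apply Jensen: I(r) = log|p(0)| + Σ_k log(r/|z_k|), summed over zeros inside |z| < r.
  log(r/|z_k|) for z_k = 1: log(8/1) = 2.0794
  log(r/|z_k|) for z_k = 1: log(8/1) = 2.0794
  log(r/|z_k|) for z_k = -6: log(8/6) = 0.2877
  log(r/|z_k|) for z_k = 6: log(8/6) = 0.2877
Sum over inside zeros: 4.7342.
I(r) = log|p(0)| + (inside sum) = 3.5835 + 4.7342 = 8.3178.
Closed form (all zeros inside, monic): I(r) = n·log(r) = 4·log(8) = 8.3178. ✓

I(r) ≈ 8.3178.


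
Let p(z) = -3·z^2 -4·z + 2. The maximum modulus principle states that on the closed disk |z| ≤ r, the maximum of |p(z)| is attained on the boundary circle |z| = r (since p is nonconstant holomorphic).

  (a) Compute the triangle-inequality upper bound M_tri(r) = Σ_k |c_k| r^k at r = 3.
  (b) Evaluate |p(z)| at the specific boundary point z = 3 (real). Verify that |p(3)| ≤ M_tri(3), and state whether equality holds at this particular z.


Coefficients: c_0 = 2, c_1 = -4, c_2 = -3. Radius r = 3.
Part (a). Triangle bound: M_tri(r) = Σ_k |c_k| r^k
  = |2|·3^0 + |-4|·3^1 + |-3|·3^2
  = 2 + 12 + 27 = 41.
This bounds M(r) := max_{|z|=r} |p(z)| from above; equality holds iff all terms c_k z^k can be made to align in phase at a single z on |z|=r.
Part (b). At z = 3 (real, on the circle |z| = r):
  p(3) = (2)·3^0 + (-4)·3^1 + (-3)·3^2 = -37.
  |p(3)| = 37.
Check: |p(3)| = 37 ≤ 41 = M_tri(3). ✓ Equality does not hold at z = 3 (the coefficients have mixed signs, so the terms do not all align in phase there).

M_tri(3) = 41; |p(3)| = 37; equality at z=3: no.


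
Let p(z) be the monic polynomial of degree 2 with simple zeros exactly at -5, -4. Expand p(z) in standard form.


The polynomial is p(z) = ∏_{α ∈ S} (z − α), where S = {-5, -4}.
Expanding the product yields: p(z) = z^2 + 9·z + 20.
The resulting polynomial has degree 2 and real coefficients as required.

p(z) = z^2 + 9·z + 20.


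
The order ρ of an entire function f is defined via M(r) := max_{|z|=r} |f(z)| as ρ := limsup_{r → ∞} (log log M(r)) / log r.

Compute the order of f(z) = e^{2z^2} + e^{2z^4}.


Each summand is entire of order 2 and 4 respectively (as in the single-exponential case). The order of a sum is at most the max of the orders, so ρ ≤ 4. For the lower bound: on |z|=r choose arg z so that 2z^4 is real positive; then |e^{2z^4}| = e^{2r^4} while |e^{2z^2}| ≤ e^{2r^2} = o(e^{2r^4}). So |f| ≥ e^{2r^4}(1 − o(1)) and ρ ≥ 4. Hence ρ = max(2, 4) = 4.
Therefore ρ = 4.

Order ρ = 4.


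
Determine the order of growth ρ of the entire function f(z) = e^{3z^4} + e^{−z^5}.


Each summand is entire of order 4 and 5 respectively (as in the single-exponential case). The order of a sum is at most the max of the orders, so ρ ≤ 5. For the lower bound: on |z|=r choose arg z so that -1z^5 is real positive; then |e^{-1z^5}| = e^{1r^5} while |e^{3z^4}| ≤ e^{3r^4} = o(e^{1r^5}). So |f| ≥ e^{1r^5}(1 − o(1)) and ρ ≥ 5. Hence ρ = max(4, 5) = 5.
Therefore ρ = 5.

Order ρ = 5.


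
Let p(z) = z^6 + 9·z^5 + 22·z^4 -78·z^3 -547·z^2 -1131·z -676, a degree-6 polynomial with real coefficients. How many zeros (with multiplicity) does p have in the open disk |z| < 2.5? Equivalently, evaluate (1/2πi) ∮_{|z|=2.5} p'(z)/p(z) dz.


The zeros of p are: (-3 + 2i), (-3 - 2i), -1, 4, (-3 + 2i), (-3 - 2i).
Their magnitudes are: 3.606, 3.606, 1, 4, 3.606, 3.606.
Zeros with |z| < R = 2.5: -1.
Count = 1.
By the argument principle, (1/2πi) ∮_{|z|=R} p'(z)/p(z) dz equals exactly this count.

Number of zeros inside |z| < 2.5: 1.


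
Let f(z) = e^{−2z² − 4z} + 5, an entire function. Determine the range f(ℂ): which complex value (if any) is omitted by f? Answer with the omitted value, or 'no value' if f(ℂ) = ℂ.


Little Picard bounds the complement of f(ℂ) to at most one point.
The exponent g(z) = −2z² − 4z is a nonconstant polynomial, hence surjective onto ℂ. So e^{g(z)} takes every value in {e^w : w ∈ ℂ} = ℂ ∖ {0}. Adding 5 shifts the range to ℂ ∖ {5}. f omits exactly 5.

Omitted value: 5.


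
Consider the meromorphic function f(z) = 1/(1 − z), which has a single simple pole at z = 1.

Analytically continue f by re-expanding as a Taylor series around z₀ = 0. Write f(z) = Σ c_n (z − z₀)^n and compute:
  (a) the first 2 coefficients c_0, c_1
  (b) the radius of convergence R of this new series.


Let w = z − z₀, so z = z₀ + w.
Then 1 − z = 1 − (z₀ + w) = (1 − z₀) − w = 1 − w.
f(z) = 1/(1 − w) = (1/(1)) · 1/(1 − w/(1)) = Σ_{n≥0} w^n / (1)^(n+1).
So c_n = 1/(1)^(n+1):
  c_0 = 1/(1)^1 = 1.
  c_1 = 1/(1)^2 = 1.
The series is valid for |w/d| < 1, i.e. |z − z₀| < |d|.
Radius of convergence: R = |1 − z₀| = |1| = 1 (distance from z₀ to the singularity z = 1).

c_0 = 1, c_1 = 1; R = 1.


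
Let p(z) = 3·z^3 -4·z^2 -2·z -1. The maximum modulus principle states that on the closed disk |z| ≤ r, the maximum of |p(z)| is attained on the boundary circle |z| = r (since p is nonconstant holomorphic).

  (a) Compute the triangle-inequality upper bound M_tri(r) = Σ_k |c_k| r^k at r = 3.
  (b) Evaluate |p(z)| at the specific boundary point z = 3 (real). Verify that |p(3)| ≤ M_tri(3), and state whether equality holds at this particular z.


Coefficients: c_0 = -1, c_1 = -2, c_2 = -4, c_3 = 3. Radius r = 3.
Part (a). Triangle bound: M_tri(r) = Σ_k |c_k| r^k
  = |-1|·3^0 + |-2|·3^1 + |-4|·3^2 + |3|·3^3
  = 1 + 6 + 36 + 81 = 124.
This bounds M(r) := max_{|z|=r} |p(z)| from above; equality holds iff all terms c_k z^k can be made to align in phase at a single z on |z|=r.
Part (b). At z = 3 (real, on the circle |z| = r):
  p(3) = (-1)·3^0 + (-2)·3^1 + (-4)·3^2 + (3)·3^3 = 38.
  |p(3)| = 38.
Check: |p(3)| = 38 ≤ 124 = M_tri(3). ✓ Equality does not hold at z = 3 (the coefficients have mixed signs, so the terms do not all align in phase there).

M_tri(3) = 124; |p(3)| = 38; equality at z=3: no.


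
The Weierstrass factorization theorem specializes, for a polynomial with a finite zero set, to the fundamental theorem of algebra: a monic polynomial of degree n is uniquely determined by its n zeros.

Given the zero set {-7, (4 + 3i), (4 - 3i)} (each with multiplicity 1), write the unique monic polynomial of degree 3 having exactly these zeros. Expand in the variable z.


The polynomial is p(z) = ∏_{α ∈ S} (z − α), where S = {-7, (4 + 3i), (4 - 3i)}.
Expanding the product yields: p(z) = z^3 -z^2 -31·z + 175.
Note conjugate pairs combine to real quadratics: (z − (4+3i))(z − (4−3i)) = z² − 8z + 25.
The resulting polynomial has degree 3 and real coefficients as required.

p(z) = z^3 -z^2 -31·z + 175.


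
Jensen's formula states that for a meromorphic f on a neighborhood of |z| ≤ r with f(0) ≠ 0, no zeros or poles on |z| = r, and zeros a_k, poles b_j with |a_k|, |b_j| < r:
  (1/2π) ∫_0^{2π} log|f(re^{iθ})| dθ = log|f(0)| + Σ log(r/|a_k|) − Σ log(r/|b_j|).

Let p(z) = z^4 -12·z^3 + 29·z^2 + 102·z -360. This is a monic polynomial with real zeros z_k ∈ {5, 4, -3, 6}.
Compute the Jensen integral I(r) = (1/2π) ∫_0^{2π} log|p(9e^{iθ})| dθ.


Zeros: -3, 4, 5, 6; r = 9.
Inside |z| < r: -3, 4, 5, 6. Outside (|z| ≥ r): ∅.
p(0) = -360, so log|p(0)| = log(360) = 5.8861.
Apply Jensen: I(r) = log|p(0)| + Σ_k log(r/|z_k|), summed over zeros inside |z| < r.
  log(r/|z_k|) for z_k = 5: log(9/5) = 0.5878
  log(r/|z_k|) for z_k = 4: log(9/4) = 0.8109
  log(r/|z_k|) for z_k = -3: log(9/3) = 1.0986
  log(r/|z_k|) for z_k = 6: log(9/6) = 0.4055
Sum over inside zeros: 2.9028.
I(r) = log|p(0)| + (inside sum) = 5.8861 + 2.9028 = 8.7889.
Closed form (all zeros inside, monic): I(r) = n·log(r) = 4·log(9) = 8.7889. ✓

I(r) ≈ 8.7889.
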